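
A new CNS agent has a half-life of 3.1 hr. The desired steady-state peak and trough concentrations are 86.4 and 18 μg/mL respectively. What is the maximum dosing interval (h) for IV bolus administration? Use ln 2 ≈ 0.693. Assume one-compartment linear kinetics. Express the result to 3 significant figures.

k = 0.693 / t½ = 0.693 / 3.1 = 0.2235 h⁻¹
Between IV bolus doses, concentration decays as C = C₀·e^(−kτ), so C_peak/C_trough = e^(kτ).
τ_max = ln(C_peak/C_trough) / k = ln(86.4/18) / 0.2235 = 1.569 / 0.2235 = 7.020 h

7.02 h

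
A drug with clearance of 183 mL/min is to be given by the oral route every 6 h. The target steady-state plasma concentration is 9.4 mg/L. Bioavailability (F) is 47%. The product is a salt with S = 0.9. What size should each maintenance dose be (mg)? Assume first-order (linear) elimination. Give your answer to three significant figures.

CL = 183 mL/min = 183 × 0.06 = 10.98 L/h
D = CL × Css × τ / F / S = 10.98 × 9.4 × 6 / 0.47 / 0.9 = 1464 mg

1460 mg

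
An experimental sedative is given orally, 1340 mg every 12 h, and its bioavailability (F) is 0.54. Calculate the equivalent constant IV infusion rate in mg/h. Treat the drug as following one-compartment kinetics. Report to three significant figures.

60.3 mg/h

Equivalent systemic input: infusion rate = F·D/τ.
Rate = 0.54 × 1340 / 12 = 60.30 mg/h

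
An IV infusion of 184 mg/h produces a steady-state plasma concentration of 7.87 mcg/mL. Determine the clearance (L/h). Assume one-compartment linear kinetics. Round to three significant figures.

23.4 L/h

At steady state, infusion rate = CL × Css, so CL = rate / Css.
CL = 184 / 7.87 = 23.38 L/h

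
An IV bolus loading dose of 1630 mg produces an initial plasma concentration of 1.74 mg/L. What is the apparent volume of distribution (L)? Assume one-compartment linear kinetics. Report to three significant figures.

Immediately after an IV bolus, C₀ = Dose / Vd, so Vd = Dose / C₀.
Vd = 1630 / 1.74 = 936.8 L

937 L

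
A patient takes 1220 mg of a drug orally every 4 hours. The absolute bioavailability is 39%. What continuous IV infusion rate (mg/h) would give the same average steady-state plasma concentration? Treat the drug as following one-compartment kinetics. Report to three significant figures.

Equivalent systemic input: infusion rate = F·D/τ.
Rate = 0.39 × 1220 / 4 = 119.0 mg/h

119 mg/h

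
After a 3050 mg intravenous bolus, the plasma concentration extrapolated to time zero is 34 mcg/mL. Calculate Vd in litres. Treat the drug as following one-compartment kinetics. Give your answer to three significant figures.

89.7 L

Immediately after an IV bolus, C₀ = Dose / Vd, so Vd = Dose / C₀.
Vd = 3050 / 34 = 89.71 L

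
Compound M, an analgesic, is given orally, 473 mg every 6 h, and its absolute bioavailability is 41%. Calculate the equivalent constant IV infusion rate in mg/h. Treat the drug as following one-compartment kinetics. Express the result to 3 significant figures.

Equivalent systemic input: infusion rate = F·D/τ.
Rate = 0.41 × 473 / 6 = 32.32 mg/h

32.3 mg/h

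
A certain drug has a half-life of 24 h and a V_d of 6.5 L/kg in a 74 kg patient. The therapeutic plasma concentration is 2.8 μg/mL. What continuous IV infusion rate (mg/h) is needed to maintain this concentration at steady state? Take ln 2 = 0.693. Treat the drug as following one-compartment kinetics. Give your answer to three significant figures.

38.9 mg/h

Vd = 6.5 L/kg × 74 kg = 481.0 L
CL = ln 2 · Vd / t½ = 0.693 × 481.0 / 24 = 13.89 L/h
Infusion rate = CL × Css = 13.89 × 2.8 = 38.89 mg/h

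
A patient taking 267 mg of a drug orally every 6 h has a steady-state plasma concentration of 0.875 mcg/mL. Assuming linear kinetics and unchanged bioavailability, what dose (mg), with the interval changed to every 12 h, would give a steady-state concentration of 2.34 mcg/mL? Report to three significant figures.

With linear kinetics, Css is proportional to dose rate (D/τ) at fixed clearance.
D₂ = D₁ × (Css,target / Css,current) × (τ₂/τ₁) = 267 × (2.34/0.875) × (12/6) = 1428 mg

1430 mg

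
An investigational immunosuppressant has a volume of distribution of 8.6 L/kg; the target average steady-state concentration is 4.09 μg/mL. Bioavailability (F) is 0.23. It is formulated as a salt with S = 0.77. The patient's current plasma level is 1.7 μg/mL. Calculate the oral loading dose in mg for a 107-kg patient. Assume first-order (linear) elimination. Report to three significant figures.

12400 mg

Total Vd = 8.6 × 107 = 920.2 L
Concentration deficit ΔC = 4.09 − 1.7 = 2.390 mg/L
LD = Vd × ΔC / F / S = 920.2 × 2.390 / 0.23 / 0.77 = 12420 mg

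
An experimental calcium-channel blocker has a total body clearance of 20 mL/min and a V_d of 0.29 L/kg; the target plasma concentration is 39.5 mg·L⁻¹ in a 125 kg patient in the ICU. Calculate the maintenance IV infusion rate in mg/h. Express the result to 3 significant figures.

47.4 mg/h

CL = 20 mL/min × 60/1000 = 1.200 L/h
Rate = CL × Css = 1.200 × 39.5 = 47.40 mg/h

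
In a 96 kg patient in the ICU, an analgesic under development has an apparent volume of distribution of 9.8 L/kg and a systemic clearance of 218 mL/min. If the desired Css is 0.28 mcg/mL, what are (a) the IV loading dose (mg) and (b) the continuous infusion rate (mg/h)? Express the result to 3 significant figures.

Vd = 9.8 L/kg × 96 kg = 940.8 L
Loading dose = Vd × C = 940.8 × 0.28 = 263.4 mg
CL = 218 mL/min = 218 × 0.06 = 13.08 L/h
Maintenance: replace elimination → rate = CL × Css = 13.08 × 0.28 = 3.662 mg/h

(a) 263 mg; (b) 3.66 mg/h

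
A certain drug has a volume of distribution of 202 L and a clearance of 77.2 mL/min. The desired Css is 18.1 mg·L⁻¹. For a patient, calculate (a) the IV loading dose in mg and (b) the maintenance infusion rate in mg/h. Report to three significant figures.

Loading: fill Vd to C_target → 202.0 L × 18.1 mg/L = 3656 mg
CL = 77.2 mL/min = 77.2 × 0.06 = 4.632 L/h
Maintenance: replace elimination → rate = CL × Css = 4.632 × 18.1 = 83.84 mg/h

(a) 3660 mg; (b) 83.8 mg/h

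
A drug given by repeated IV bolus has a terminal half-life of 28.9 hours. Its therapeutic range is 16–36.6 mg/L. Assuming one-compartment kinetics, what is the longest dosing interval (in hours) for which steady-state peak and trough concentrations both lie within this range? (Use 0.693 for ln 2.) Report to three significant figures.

34.5 h

k = 0.693 / t½ = 0.693 / 28.9 = 0.02398 h⁻¹
Between IV bolus doses, concentration decays as C = C₀·e^(−kτ), so C_peak/C_trough = e^(kτ).
τ_max = ln(C_peak/C_trough) / k = ln(36.6/16) / 0.02398 = 0.8275 / 0.02398 = 34.51 h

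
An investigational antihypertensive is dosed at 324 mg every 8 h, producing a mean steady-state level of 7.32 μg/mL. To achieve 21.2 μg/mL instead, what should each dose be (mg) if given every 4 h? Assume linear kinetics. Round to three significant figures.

469 mg

For first-order elimination, Css ∝ F·D/(CL·τ); F and CL are unchanged, so Css ∝ D/τ.
D₂ = D₁ × (Css,target / Css,current) × (τ₂/τ₁) = 324 × (21.2/7.32) × (4/8) = 469.2 mg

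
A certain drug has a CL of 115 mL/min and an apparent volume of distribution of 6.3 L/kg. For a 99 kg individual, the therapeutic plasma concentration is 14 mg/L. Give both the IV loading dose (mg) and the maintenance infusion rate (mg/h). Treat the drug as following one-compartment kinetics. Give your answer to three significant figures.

Total Vd = 6.3 × 99 = 623.7 L
LD = Vd · C_target = 623.7 × 14 = 8732 mg
Convert clearance: 115 mL/min × 60 min/h ÷ 1000 mL/L = 6.900 L/h
Infusion rate = 6.900 L/h × 14 mg/L = 96.60 mg/h

(a) 8730 mg; (b) 96.6 mg/h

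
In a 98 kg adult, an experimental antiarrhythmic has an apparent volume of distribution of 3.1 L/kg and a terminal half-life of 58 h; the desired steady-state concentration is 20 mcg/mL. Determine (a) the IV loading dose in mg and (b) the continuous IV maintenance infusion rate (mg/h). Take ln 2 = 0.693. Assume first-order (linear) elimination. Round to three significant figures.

(a) 6080 mg; (b) 72.6 mg/h

Vd(total) = 98 kg × 3.1 L/kg = 303.8 L
LD = Vd × C = 303.8 × 20 = 6076 mg
CL = 0.693 × Vd / t½ = 0.693 × 303.8 / 58 = 3.630 L/h
Infusion rate = CL × Css = 3.630 × 20 = 72.60 mg/h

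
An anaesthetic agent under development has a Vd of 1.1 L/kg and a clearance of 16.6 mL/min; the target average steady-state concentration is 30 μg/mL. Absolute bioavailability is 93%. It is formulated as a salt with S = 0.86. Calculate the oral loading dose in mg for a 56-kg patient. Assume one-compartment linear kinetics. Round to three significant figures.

Total Vd = 1.1 × 56 = 61.60 L
LD = Vd × C / F / S = 61.60 × 30.00 / 0.93 / 0.86 = 2311 mg

2310 mg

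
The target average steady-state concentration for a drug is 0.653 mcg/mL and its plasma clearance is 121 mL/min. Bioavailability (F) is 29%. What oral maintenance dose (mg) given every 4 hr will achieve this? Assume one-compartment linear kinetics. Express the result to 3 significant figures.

Convert clearance: 121 mL/min × 60 min/h ÷ 1000 mL/L = 7.260 L/h
At steady state, dose per interval replaces the amount cleared in that interval: F·D/τ = CL·Css.
D = CL × Css × τ / F = 7.260 × 0.653 × 4 / 0.29 = 65.39 mg

65.4 mg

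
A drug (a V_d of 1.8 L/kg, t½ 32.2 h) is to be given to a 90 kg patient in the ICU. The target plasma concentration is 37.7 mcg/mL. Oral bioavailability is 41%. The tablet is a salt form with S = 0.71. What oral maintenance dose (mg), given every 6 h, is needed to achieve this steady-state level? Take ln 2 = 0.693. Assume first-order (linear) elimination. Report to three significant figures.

2710 mg

Vd(total) = 90 kg × 1.8 L/kg = 162.0 L
k = 0.693/32.2 = 0.02152 h⁻¹, so CL = k·Vd = 0.02152 × 162.0 = 3.486 L/h
D = CL × Css × τ / F / S = 3.486 × 37.7 × 6 / 0.41 / 0.71 = 2709 mg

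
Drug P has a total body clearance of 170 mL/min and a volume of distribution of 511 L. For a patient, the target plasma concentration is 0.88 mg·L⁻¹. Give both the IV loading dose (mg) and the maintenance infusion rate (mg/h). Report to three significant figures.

LD = Vd · C_target = 511.0 × 0.88 = 449.7 mg
CL = 170 mL/min × 60/1000 = 10.20 L/h
Infusion rate = 10.20 L/h × 0.88 mg/L = 8.976 mg/h

(a) 450 mg; (b) 8.98 mg/h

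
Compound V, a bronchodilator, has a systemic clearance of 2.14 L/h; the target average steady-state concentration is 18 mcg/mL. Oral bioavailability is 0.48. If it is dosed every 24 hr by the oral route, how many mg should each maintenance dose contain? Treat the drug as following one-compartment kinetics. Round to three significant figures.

At steady state, dose per interval replaces the amount cleared in that interval: F·D/τ = CL·Css.
D = CL × Css × τ / F = 2.140 × 18 × 24 / 0.48 = 1926 mg

1930 mg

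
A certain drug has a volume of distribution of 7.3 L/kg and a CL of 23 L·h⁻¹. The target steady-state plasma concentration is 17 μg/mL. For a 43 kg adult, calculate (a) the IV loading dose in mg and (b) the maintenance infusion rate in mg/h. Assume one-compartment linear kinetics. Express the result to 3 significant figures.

Vd = 7.3 L/kg × 43 kg = 313.9 L
LD = Vd · C_target = 313.9 × 17 = 5336 mg
Infusion rate = 23.00 L/h × 17 mg/L = 391.0 mg/h

(a) 5340 mg; (b) 391 mg/h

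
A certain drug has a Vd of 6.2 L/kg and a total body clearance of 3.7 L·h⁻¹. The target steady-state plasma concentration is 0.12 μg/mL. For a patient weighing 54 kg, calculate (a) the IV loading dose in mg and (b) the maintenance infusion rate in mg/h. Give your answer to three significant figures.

Total Vd = 6.2 × 54 = 334.8 L
Loading: fill Vd to C_target → 334.8 L × 0.12 mg/L = 40.18 mg
Infusion rate = 3.700 L/h × 0.12 mg/L = 0.4440 mg/h

(a) 40.2 mg; (b) 0.444 mg/h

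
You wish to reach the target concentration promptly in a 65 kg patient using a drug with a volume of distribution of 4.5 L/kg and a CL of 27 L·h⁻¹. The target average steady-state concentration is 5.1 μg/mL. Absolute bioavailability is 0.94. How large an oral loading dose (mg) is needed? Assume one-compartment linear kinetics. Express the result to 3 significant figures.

Vd = 4.5 L/kg × 65 kg = 292.5 L
LD is governed by Vd — clearance does not enter the loading-dose calculation.
LD = Vd × C / F = 292.5 × 5.100 / 0.94 = 1587 mg

1590 mg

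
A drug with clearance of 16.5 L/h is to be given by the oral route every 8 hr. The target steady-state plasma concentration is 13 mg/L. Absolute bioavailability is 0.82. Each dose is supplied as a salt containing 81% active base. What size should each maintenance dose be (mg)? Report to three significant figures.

D = CL × Css × τ / F / S = 16.50 × 13 × 8 / 0.82 / 0.81 = 2584 mg

2580 mg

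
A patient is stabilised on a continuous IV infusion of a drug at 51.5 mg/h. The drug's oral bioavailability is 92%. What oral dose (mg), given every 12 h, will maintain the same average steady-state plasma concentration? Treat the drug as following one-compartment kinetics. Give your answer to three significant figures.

672 mg

To maintain the same Css, the systemic dosing rate must be unchanged: F·D/τ = infusion rate.
D = rate × τ / F = 51.5 × 12 / 0.92 = 671.7 mg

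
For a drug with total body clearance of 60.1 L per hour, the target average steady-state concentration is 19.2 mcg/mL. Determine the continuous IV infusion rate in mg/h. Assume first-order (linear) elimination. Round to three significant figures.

1150 mg/h

R₀ = 60.10 × 19.2 = 1154 mg/h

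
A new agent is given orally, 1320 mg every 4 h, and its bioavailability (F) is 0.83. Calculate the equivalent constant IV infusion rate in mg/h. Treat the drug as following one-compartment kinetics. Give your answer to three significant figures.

274 mg/h

Equivalent systemic input: infusion rate = F·D/τ.
Rate = 0.83 × 1320 / 4 = 273.9 mg/h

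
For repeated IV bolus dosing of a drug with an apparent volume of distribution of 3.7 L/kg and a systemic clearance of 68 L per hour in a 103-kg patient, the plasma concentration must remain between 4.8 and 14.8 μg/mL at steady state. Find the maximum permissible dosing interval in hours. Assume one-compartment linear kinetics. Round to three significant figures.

Vd(total) = 103 kg × 3.7 L/kg = 381.1 L
k = CL / Vd = 68.00 / 381.1 = 0.1784 h⁻¹
Between IV bolus doses, concentration decays as C = C₀·e^(−kτ), so C_peak/C_trough = e^(kτ).
τ_max = ln(C_peak/C_trough) / k = ln(14.8/4.8) / 0.1784 = 1.126 / 0.1784 = 6.312 h

6.31 h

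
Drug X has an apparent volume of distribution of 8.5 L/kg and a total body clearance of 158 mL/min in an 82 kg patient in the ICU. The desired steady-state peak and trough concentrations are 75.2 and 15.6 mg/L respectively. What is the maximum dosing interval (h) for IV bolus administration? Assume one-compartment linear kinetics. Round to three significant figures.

Vd(total) = 82 kg × 8.5 L/kg = 697.0 L
Convert clearance: 158 mL/min × 60 min/h ÷ 1000 mL/L = 9.480 L/h
k = CL / Vd = 9.480 / 697.0 = 0.01360 h⁻¹
Between IV bolus doses, concentration decays as C = C₀·e^(−kτ), so C_peak/C_trough = e^(kτ).
τ_max = ln(C_peak/C_trough) / k = ln(75.2/15.6) / 0.01360 = 1.573 / 0.01360 = 115.7 h

116 h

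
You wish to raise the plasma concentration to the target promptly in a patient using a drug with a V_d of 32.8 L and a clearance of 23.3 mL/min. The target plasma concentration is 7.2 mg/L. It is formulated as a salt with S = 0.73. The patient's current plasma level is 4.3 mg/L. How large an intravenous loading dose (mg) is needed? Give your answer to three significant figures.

Concentration deficit ΔC = 7.2 − 4.3 = 2.900 mg/L
LD = Vd × ΔC / S = 32.80 × 2.900 / 0.73 = 130.3 mg

130 mg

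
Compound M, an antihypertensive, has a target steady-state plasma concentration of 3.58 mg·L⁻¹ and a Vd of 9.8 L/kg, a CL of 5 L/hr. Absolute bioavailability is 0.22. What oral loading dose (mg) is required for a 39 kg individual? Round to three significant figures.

Vd(total) = 39 kg × 9.8 L/kg = 382.2 L
LD = Vd × C / F = 382.2 × 3.580 / 0.22 = 6219 mg

6220 mg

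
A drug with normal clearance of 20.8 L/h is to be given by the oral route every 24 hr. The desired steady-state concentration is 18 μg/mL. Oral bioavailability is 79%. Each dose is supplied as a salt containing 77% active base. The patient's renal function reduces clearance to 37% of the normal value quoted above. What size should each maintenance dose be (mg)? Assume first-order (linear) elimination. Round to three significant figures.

5470 mg

Patient clearance = 0.37 × 20.80 = 7.696 L/h
D = CL × Css × τ / F / S = 7.696 × 18 × 24 / 0.79 / 0.77 = 5466 mg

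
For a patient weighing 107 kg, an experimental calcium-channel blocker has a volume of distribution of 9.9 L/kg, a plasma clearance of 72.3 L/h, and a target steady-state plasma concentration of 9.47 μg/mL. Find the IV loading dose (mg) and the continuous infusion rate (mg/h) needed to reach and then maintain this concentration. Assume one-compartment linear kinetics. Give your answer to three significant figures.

Vd(total) = 107 kg × 9.9 L/kg = 1059 L
LD = Vd · C_target = 1059 × 9.47 = 10030 mg
Maintenance: replace elimination → rate = CL × Css = 72.30 × 9.47 = 684.7 mg/h

(a) 10000 mg; (b) 685 mg/h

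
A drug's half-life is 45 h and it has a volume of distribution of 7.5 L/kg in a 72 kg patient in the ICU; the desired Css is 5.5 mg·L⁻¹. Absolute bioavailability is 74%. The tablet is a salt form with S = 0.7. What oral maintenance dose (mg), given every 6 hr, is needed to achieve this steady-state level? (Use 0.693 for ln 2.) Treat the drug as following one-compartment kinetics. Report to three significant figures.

530 mg

Vd = 7.5 L/kg × 72 kg = 540.0 L
CL = 0.693 × Vd / t½ = 0.693 × 540.0 / 45 = 8.316 L/h
D = CL × Css × τ / F / S = 8.316 × 5.5 × 6 / 0.74 / 0.7 = 529.8 mg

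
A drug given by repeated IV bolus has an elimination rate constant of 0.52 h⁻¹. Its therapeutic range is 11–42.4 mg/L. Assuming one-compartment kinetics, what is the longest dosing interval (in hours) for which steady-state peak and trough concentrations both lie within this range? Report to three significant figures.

2.59 h

Between IV bolus doses, concentration decays as C = C₀·e^(−kτ), so C_peak/C_trough = e^(kτ).
τ_max = ln(C_peak/C_trough) / k = ln(42.4/11) / 0.5200 = 1.349 / 0.5200 = 2.594 h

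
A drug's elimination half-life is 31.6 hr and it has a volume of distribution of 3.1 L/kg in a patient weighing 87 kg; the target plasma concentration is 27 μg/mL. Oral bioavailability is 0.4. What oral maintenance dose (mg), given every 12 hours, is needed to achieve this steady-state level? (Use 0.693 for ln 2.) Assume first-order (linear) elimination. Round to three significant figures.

4790 mg

Total Vd = 3.1 × 87 = 269.7 L
k = 0.693/31.6 = 0.02193 h⁻¹, so CL = k·Vd = 0.02193 × 269.7 = 5.915 L/h
D = CL × Css × τ / F = 5.915 × 27 × 12 / 0.4 = 4791 mg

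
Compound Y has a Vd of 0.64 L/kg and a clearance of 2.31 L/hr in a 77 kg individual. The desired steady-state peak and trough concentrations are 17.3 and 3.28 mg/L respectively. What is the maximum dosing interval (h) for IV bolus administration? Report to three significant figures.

35.5 h

Vd = 0.64 L/kg × 77 kg = 49.28 L
k = CL / Vd = 2.310 / 49.28 = 0.04688 h⁻¹
Between IV bolus doses, concentration decays as C = C₀·e^(−kτ), so C_peak/C_trough = e^(kτ).
τ_max = ln(C_peak/C_trough) / k = ln(17.3/3.28) / 0.04688 = 1.663 / 0.04688 = 35.47 h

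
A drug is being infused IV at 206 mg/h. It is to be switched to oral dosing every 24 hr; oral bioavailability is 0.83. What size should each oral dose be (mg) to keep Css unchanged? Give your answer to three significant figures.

5960 mg

To maintain the same Css, the systemic dosing rate must be unchanged: F·D/τ = infusion rate.
D = rate × τ / F = 206 × 24 / 0.83 = 5957 mg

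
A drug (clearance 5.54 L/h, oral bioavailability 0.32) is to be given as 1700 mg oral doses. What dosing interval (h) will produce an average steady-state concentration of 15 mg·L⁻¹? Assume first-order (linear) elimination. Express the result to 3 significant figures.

6.55 h

F·D/τ = CL·Css → τ = F·D / (CL·Css).
τ = 0.32 × 1700 / (5.54 × 15) = 6.546 h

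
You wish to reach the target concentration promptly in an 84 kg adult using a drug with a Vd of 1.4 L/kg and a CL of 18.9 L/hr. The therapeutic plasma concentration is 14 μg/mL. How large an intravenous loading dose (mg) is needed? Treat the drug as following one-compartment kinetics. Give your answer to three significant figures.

1650 mg

Vd = 1.4 L/kg × 84 kg = 117.6 L
LD = Vd × C = 117.6 × 14.00 = 1646 mg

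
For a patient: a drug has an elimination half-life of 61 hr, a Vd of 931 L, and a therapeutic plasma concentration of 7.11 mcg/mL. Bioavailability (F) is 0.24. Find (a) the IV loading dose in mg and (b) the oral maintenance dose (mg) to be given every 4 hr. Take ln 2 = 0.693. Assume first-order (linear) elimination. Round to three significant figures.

LD = Vd × C = 931.0 × 7.11 = 6619 mg
CL = 0.693 × Vd / t½ = 0.693 × 931.0 / 61 = 10.58 L/h
D = CL × Css × τ / F = 10.58 × 7.11 × 4 / 0.24 = 1254 mg

(a) 6620 mg; (b) 1250 mg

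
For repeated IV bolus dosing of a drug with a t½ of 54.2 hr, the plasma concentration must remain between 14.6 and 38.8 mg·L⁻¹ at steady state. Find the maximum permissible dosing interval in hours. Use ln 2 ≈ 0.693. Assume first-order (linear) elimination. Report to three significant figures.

76.4 h

k = 0.693 / t½ = 0.693 / 54.2 = 0.01279 h⁻¹
Between IV bolus doses, concentration decays as C = C₀·e^(−kτ), so C_peak/C_trough = e^(kτ).
τ_max = ln(C_peak/C_trough) / k = ln(38.8/14.6) / 0.01279 = 0.9774 / 0.01279 = 76.42 h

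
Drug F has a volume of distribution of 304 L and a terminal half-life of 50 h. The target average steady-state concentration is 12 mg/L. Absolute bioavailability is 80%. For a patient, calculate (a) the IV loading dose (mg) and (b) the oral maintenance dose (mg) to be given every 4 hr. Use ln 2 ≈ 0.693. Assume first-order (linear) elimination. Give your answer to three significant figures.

LD = Vd × C = 304.0 × 12 = 3648 mg
CL = 0.693 × Vd / t½ = 0.693 × 304.0 / 50 = 4.213 L/h
D = CL × Css × τ / F = 4.213 × 12 × 4 / 0.8 = 252.8 mg

(a) 3650 mg; (b) 253 mg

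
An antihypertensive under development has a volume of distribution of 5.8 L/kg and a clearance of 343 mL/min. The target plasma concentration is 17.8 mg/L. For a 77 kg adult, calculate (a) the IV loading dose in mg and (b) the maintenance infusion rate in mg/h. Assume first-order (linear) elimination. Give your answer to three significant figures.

Total Vd = 5.8 × 77 = 446.6 L
LD = Vd · C_target = 446.6 × 17.8 = 7949 mg
CL = 343 mL/min = 343 × 0.06 = 20.58 L/h
Infusion rate = 20.58 L/h × 17.8 mg/L = 366.3 mg/h

(a) 7950 mg; (b) 366 mg/h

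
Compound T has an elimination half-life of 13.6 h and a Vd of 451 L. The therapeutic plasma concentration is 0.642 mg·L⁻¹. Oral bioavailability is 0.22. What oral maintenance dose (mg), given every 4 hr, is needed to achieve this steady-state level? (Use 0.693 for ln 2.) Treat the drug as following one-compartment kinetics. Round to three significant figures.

k = 0.693/13.6 = 0.05096 h⁻¹, so CL = k·Vd = 0.05096 × 451.0 = 22.98 L/h
D = CL × Css × τ / F = 22.98 × 0.642 × 4 / 0.22 = 268.2 mg

268 mg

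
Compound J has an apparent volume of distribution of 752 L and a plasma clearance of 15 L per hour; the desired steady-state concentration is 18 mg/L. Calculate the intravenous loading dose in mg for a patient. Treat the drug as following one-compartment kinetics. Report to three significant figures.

13500 mg

LD = Vd × C = 752.0 × 18.00 = 13540 mg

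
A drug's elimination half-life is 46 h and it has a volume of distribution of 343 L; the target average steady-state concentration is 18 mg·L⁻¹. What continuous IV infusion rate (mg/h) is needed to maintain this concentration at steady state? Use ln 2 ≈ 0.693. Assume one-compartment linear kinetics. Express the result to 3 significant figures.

CL = ln 2 · Vd / t½ = 0.693 × 343.0 / 46 = 5.167 L/h
Infusion rate = CL × Css = 5.167 × 18 = 93.01 mg/h

93.0 mg/h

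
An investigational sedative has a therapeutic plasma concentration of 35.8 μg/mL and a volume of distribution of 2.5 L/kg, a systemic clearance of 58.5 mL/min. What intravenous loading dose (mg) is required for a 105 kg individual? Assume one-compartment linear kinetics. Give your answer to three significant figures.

Vd = 2.5 L/kg × 105 kg = 262.5 L
The loading dose fills Vd to the target concentration.
LD = Vd × C = 262.5 × 35.80 = 9398 mg

9400 mg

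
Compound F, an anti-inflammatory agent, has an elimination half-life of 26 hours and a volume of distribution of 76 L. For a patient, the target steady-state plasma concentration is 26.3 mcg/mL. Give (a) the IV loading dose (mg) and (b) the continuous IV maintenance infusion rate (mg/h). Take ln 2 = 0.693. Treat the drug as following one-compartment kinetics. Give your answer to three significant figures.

LD = Vd × C = 76.00 × 26.3 = 1999 mg
CL = 0.693 × Vd / t½ = 0.693 × 76.00 / 26 = 2.026 L/h
Infusion rate = CL × Css = 2.026 × 26.3 = 53.28 mg/h

(a) 2000 mg; (b) 53.3 mg/h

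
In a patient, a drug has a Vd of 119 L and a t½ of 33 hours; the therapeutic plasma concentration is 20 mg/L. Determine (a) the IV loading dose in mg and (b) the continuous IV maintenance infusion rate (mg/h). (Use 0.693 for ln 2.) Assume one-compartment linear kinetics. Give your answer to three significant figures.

(a) 2380 mg; (b) 50.0 mg/h

LD = Vd × C = 119.0 × 20 = 2380 mg
CL = 0.693 × Vd / t½ = 0.693 × 119.0 / 33 = 2.499 L/h
Infusion rate = CL × Css = 2.499 × 20 = 49.98 mg/h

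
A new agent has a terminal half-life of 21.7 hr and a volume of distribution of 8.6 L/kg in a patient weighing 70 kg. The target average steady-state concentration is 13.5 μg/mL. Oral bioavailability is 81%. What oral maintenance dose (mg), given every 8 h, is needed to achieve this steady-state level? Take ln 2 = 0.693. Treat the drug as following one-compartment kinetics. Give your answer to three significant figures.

Total Vd = 8.6 × 70 = 602.0 L
k = 0.693/21.7 = 0.03194 h⁻¹, so CL = k·Vd = 0.03194 × 602.0 = 19.23 L/h
D = CL × Css × τ / F = 19.23 × 13.5 × 8 / 0.81 = 2564 mg

2560 mg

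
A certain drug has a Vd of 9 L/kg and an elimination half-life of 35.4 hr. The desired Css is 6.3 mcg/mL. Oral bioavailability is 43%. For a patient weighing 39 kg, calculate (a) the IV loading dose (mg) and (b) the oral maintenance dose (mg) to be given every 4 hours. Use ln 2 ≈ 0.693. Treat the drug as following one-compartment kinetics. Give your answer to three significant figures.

Vd(total) = 39 kg × 9 L/kg = 351.0 L
LD = Vd × C = 351.0 × 6.3 = 2211 mg
CL = 0.693 × Vd / t½ = 0.693 × 351.0 / 35.4 = 6.871 L/h
D = CL × Css × τ / F = 6.871 × 6.3 × 4 / 0.43 = 402.7 mg

(a) 2210 mg; (b) 403 mg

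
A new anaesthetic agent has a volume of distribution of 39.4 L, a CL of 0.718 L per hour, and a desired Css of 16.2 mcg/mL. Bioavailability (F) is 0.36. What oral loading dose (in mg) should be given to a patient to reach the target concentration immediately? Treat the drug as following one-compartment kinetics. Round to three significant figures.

1770 mg

LD = Vd × C / F = 39.40 × 16.20 / 0.36 = 1773 mg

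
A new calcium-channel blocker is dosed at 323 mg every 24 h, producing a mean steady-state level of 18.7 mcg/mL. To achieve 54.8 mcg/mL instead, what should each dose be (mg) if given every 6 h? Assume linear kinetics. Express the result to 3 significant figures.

237 mg

With linear kinetics, Css is proportional to dose rate (D/τ) at fixed clearance.
D₂ = D₁ × (Css,target / Css,current) × (τ₂/τ₁) = 323 × (54.8/18.7) × (6/24) = 236.6 mg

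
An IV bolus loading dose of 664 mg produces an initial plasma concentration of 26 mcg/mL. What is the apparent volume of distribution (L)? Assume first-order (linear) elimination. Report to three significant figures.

Immediately after an IV bolus, C₀ = Dose / Vd, so Vd = Dose / C₀.
Vd = 664 / 26 = 25.54 L

25.5 L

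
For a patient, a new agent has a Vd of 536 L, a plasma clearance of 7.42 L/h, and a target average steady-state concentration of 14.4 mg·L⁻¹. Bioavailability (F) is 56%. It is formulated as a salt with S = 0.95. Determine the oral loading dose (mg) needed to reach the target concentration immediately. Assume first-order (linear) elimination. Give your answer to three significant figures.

LD = Vd × C / F / S = 536.0 × 14.40 / 0.56 / 0.95 = 14510 mg

14500 mg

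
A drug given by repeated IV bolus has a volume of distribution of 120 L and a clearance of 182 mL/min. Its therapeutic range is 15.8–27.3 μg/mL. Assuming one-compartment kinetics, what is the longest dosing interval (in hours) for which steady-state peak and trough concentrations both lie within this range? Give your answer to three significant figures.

6.01 h

CL = 182 mL/min = 182 × 0.06 = 10.92 L/h
k = CL / Vd = 10.92 / 120.0 = 0.09100 h⁻¹
Between IV bolus doses, concentration decays as C = C₀·e^(−kτ), so C_peak/C_trough = e^(kτ).
τ_max = ln(C_peak/C_trough) / k = ln(27.3/15.8) / 0.09100 = 0.5469 / 0.09100 = 6.010 h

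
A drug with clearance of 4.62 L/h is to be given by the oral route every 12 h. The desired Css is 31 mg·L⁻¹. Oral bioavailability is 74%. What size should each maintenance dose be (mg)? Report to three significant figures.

At steady state, dose per interval replaces the amount cleared in that interval: F·D/τ = CL·Css.
D = CL × Css × τ / F = 4.620 × 31 × 12 / 0.74 = 2322 mg

2320 mg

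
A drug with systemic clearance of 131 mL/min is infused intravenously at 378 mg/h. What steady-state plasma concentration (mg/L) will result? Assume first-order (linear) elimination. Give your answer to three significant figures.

CL = 131 mL/min = 131 × 0.06 = 7.860 L/h
Css = rate / CL = 378 / 7.860 = 48.09 mg/L

48.1 mg/L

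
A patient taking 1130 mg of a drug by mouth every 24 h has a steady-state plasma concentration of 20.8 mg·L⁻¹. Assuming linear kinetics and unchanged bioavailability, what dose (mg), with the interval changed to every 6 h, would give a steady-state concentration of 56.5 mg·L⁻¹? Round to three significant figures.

With linear kinetics, Css is proportional to dose rate (D/τ) at fixed clearance.
D₂ = D₁ × (Css,target / Css,current) × (τ₂/τ₁) = 1130 × (56.5/20.8) × (6/24) = 767.4 mg

767 mg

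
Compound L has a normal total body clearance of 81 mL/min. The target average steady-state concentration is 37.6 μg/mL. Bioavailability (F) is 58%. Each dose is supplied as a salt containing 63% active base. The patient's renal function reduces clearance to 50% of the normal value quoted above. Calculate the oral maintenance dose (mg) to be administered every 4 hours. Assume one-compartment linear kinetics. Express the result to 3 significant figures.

1000 mg

Convert clearance: 81 mL/min × 60 min/h ÷ 1000 mL/L = 4.860 L/h
Patient clearance = 0.5 × 4.860 = 2.430 L/h
D = CL × Css × τ / F / S = 2.430 × 37.6 × 4 / 0.58 / 0.63 = 1000 mg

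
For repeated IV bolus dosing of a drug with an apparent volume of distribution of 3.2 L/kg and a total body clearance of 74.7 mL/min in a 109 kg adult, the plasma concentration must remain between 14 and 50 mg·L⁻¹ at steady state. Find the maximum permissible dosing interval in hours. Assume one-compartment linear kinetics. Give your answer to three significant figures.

Vd(total) = 109 kg × 3.2 L/kg = 348.8 L
CL = 74.7 mL/min × 60/1000 = 4.482 L/h
k = CL / Vd = 4.482 / 348.8 = 0.01285 h⁻¹
Between IV bolus doses, concentration decays as C = C₀·e^(−kτ), so C_peak/C_trough = e^(kτ).
τ_max = ln(C_peak/C_trough) / k = ln(50/14) / 0.01285 = 1.273 / 0.01285 = 99.07 h

99.1 h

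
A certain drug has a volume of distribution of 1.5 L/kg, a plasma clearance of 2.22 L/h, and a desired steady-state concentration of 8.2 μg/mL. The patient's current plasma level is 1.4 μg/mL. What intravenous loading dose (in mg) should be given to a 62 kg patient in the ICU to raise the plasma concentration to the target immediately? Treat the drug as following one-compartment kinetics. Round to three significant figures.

632 mg

Vd = 1.5 L/kg × 62 kg = 93.00 L
Concentration deficit ΔC = 8.2 − 1.4 = 6.800 mg/L
LD = Vd × ΔC = 93.00 × 6.800 = 632.4 mg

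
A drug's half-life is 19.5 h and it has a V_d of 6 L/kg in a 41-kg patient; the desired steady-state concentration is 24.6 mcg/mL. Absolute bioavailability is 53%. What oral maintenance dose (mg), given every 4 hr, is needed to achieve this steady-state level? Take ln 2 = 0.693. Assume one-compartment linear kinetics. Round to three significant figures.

1620 mg

Vd(total) = 41 kg × 6 L/kg = 246.0 L
CL = ln 2 · Vd / t½ = 0.693 × 246.0 / 19.5 = 8.742 L/h
D = CL × Css × τ / F = 8.742 × 24.6 × 4 / 0.53 = 1623 mg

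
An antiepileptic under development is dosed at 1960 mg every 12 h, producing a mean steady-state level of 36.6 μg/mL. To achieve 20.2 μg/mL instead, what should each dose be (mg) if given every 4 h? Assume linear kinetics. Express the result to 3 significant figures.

361 mg

For first-order elimination, Css ∝ F·D/(CL·τ); F and CL are unchanged, so Css ∝ D/τ.
D₂ = D₁ × (Css,target / Css,current) × (τ₂/τ₁) = 1960 × (20.2/36.6) × (4/12) = 360.6 mg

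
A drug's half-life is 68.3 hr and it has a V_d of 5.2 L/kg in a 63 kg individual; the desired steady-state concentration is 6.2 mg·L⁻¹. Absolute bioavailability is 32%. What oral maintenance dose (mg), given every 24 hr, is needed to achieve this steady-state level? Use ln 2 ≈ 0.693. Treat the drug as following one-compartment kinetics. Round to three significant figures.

1550 mg

Total Vd = 5.2 × 63 = 327.6 L
k = 0.693/68.3 = 0.01015 h⁻¹, so CL = k·Vd = 0.01015 × 327.6 = 3.325 L/h
D = CL × Css × τ / F = 3.325 × 6.2 × 24 / 0.32 = 1546 mg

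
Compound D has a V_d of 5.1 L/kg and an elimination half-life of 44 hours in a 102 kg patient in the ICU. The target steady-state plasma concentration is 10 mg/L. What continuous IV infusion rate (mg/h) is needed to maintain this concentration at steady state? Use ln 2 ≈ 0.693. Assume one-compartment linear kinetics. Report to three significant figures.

81.9 mg/h

Vd = 5.1 L/kg × 102 kg = 520.2 L
CL = ln 2 · Vd / t½ = 0.693 × 520.2 / 44 = 8.193 L/h
Infusion rate = CL × Css = 8.193 × 10 = 81.93 mg/h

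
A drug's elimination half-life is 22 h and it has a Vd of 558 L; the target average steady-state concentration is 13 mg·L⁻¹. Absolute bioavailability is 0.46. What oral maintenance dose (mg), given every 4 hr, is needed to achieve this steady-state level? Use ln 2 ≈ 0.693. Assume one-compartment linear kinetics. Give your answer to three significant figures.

CL = ln 2 · Vd / t½ = 0.693 × 558.0 / 22 = 17.58 L/h
D = CL × Css × τ / F = 17.58 × 13 × 4 / 0.46 = 1987 mg

1990 mg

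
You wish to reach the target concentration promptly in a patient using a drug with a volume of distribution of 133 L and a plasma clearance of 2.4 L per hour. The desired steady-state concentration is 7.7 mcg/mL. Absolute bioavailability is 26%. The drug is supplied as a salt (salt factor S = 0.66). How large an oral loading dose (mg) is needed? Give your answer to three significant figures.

LD is governed by Vd — clearance does not enter the loading-dose calculation.
LD = Vd × C / F / S = 133.0 × 7.700 / 0.26 / 0.66 = 5968 mg

5970 mg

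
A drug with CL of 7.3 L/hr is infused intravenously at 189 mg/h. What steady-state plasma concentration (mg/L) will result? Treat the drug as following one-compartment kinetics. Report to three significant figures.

25.9 mg/L

Css = rate / CL = 189 / 7.300 = 25.89 mg/L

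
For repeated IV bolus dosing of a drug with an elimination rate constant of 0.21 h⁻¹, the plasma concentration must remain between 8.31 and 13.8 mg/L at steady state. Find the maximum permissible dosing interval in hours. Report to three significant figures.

Between IV bolus doses, concentration decays as C = C₀·e^(−kτ), so C_peak/C_trough = e^(kτ).
τ_max = ln(C_peak/C_trough) / k = ln(13.8/8.31) / 0.2100 = 0.5072 / 0.2100 = 2.415 h

2.42 h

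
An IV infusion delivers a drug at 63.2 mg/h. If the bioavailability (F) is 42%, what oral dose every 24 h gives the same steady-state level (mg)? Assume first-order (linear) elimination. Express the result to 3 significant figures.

To maintain the same Css, the systemic dosing rate must be unchanged: F·D/τ = infusion rate.
D = rate × τ / F = 63.2 × 24 / 0.42 = 3611 mg

3610 mg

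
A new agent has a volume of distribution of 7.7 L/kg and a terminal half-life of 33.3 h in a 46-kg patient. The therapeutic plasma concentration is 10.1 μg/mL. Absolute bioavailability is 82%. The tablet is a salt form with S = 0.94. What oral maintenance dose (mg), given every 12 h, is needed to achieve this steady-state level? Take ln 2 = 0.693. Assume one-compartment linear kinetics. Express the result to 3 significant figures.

Total Vd = 7.7 × 46 = 354.2 L
CL = 0.693 × Vd / t½ = 0.693 × 354.2 / 33.3 = 7.371 L/h
D = CL × Css × τ / F / S = 7.371 × 10.1 × 12 / 0.82 / 0.94 = 1159 mg

1160 mg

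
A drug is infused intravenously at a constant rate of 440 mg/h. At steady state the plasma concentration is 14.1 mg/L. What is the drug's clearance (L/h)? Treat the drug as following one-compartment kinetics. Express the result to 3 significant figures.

31.2 L/h

At steady state, infusion rate = CL × Css, so CL = rate / Css.
CL = 440 / 14.1 = 31.21 L/h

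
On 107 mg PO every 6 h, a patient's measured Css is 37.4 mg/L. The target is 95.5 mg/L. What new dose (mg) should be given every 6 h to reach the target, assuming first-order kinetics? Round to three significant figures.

For first-order elimination, Css ∝ F·D/(CL·τ); F and CL are unchanged, so Css ∝ D/τ.
D₂ = D₁ × (Css,target / Css,current) = 107 × 95.5/37.4 = 273.2 mg

273 mg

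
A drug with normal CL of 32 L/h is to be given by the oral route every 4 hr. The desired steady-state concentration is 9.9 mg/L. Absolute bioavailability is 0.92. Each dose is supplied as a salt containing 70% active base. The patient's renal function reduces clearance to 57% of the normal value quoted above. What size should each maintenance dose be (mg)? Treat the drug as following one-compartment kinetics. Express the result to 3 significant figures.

1120 mg

Patient clearance = 0.57 × 32.00 = 18.24 L/h
D = CL × Css × τ / F / S = 18.24 × 9.9 × 4 / 0.92 / 0.7 = 1122 mg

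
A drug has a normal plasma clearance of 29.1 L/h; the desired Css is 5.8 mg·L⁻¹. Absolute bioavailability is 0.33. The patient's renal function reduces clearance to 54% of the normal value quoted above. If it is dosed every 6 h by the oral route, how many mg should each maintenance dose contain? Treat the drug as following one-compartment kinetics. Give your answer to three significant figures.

1660 mg

Patient clearance = 0.54 × 29.10 = 15.71 L/h
D = CL × Css × τ / F = 15.71 × 5.8 × 6 / 0.33 = 1657 mg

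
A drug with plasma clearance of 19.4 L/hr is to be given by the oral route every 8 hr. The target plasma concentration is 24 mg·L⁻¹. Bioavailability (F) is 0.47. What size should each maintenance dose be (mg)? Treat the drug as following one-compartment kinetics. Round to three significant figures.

D = CL × Css × τ / F = 19.40 × 24 × 8 / 0.47 = 7925 mg

7930 mg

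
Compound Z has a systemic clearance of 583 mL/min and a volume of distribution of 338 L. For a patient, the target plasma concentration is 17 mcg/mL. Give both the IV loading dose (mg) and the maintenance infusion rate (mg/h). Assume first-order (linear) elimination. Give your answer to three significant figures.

Loading dose = Vd × C = 338.0 × 17 = 5746 mg
CL = 583 mL/min × 60/1000 = 34.98 L/h
Maintenance: replace elimination → rate = CL × Css = 34.98 × 17 = 594.7 mg/h

(a) 5750 mg; (b) 595 mg/h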